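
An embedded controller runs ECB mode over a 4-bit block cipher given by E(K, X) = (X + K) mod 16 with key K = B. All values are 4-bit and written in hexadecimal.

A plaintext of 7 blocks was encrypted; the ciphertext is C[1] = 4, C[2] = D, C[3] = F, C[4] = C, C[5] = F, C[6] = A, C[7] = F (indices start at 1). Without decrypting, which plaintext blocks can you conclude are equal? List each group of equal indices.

P[3] = P[5] = P[7]

ECB encrypts each block independently with the same key, so equal ciphertext blocks imply equal plaintext blocks.
C[3] = C[5] = C[7] = F, so P[3] = P[5] = P[7].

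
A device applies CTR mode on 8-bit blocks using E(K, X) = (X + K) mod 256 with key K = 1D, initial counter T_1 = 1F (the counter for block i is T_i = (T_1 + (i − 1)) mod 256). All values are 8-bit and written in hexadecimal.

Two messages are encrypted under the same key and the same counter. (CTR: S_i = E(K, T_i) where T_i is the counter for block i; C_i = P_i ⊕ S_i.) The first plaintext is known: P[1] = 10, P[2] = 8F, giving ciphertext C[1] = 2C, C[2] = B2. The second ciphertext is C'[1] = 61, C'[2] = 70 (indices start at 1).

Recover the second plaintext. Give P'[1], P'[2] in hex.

In CTR with a reused counter, both messages share the same keystream S_i, so C_i ⊕ C'_i = P_i ⊕ P'_i and thus P'_i = P_i ⊕ C_i ⊕ C'_i.
P'[1]: 10 ⊕ 2C ⊕ 61 = 5D.
P'[2]: 8F ⊕ B2 ⊕ 70 = 4D.

P'[1] = 5D, P'[2] = 4D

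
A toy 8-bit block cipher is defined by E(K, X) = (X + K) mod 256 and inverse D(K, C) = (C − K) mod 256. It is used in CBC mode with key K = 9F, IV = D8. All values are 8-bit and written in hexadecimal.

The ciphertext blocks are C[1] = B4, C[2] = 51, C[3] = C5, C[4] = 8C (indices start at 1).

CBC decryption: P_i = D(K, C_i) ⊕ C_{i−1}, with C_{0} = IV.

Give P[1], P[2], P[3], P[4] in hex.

P[1]: D(K, B4) = 15; 15 ⊕ D8 = CD.
P[2]: D(K, 51) = B2; B2 ⊕ B4 = 06.
P[3]: D(K, C5) = 26; 26 ⊕ 51 = 77.
P[4]: D(K, 8C) = ED; ED ⊕ C5 = 28.

P[1] = CD, P[2] = 06, P[3] = 77, P[4] = 28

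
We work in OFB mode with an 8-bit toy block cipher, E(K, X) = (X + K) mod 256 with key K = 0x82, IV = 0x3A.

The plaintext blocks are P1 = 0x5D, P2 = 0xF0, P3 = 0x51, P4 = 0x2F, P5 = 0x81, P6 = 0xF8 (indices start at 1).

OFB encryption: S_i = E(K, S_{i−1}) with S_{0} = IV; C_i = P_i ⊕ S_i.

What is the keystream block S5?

0xC4

C1: S = E(K, 0x3A) = 0xBC; 0x5D ⊕ 0xBC = 0xE1.
C2: S = E(K, 0xBC) = 0x3E; 0xF0 ⊕ 0x3E = 0xCE.
C3: S = E(K, 0x3E) = 0xC0; 0x51 ⊕ 0xC0 = 0x91.
C4: S = E(K, 0xC0) = 0x42; 0x2F ⊕ 0x42 = 0x6D.
C5: S = E(K, 0x42) = 0xC4; 0x81 ⊕ 0xC4 = 0x45.
So S5 = 0xC4.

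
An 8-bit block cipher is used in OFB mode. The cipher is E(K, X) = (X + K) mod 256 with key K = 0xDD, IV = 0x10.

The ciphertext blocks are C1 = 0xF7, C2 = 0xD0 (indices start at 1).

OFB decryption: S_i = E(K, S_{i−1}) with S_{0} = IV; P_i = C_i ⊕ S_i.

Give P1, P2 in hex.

P1 = 0x1A, P2 = 0x1A

P1: S = E(K, 0x10) = 0xED; 0xF7 ⊕ 0xED = 0x1A.
P2: S = E(K, 0xED) = 0xCA; 0xD0 ⊕ 0xCA = 0x1A.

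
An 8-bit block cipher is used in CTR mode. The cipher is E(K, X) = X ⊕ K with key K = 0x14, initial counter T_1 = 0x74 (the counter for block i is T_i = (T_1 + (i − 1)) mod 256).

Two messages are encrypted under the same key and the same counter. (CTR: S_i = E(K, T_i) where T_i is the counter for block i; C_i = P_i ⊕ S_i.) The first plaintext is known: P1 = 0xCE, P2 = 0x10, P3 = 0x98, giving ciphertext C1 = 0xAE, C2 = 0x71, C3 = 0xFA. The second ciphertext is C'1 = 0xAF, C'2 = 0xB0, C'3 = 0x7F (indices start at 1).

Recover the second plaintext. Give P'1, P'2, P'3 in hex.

P'1 = 0xCF, P'2 = 0xD1, P'3 = 0x1D

In CTR with a reused counter, both messages share the same keystream S_i, so C_i ⊕ C'_i = P_i ⊕ P'_i and thus P'_i = P_i ⊕ C_i ⊕ C'_i.
P'1: 0xCE ⊕ 0xAE ⊕ 0xAF = 0xCF.
P'2: 0x10 ⊕ 0x71 ⊕ 0xB0 = 0xD1.
P'3: 0x98 ⊕ 0xFA ⊕ 0x7F = 0x1D.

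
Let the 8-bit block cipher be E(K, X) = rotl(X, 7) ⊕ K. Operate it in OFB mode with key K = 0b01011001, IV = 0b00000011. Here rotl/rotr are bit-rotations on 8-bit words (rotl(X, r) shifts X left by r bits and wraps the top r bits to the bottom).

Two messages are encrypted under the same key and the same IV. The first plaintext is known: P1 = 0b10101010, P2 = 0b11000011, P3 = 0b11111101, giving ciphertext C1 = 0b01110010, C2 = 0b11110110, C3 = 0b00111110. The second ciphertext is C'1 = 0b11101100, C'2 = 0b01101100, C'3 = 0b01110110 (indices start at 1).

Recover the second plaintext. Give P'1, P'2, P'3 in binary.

P'1 = 0b00110100, P'2 = 0b01011001, P'3 = 0b10110101

In OFB with a reused IV, both messages share the same keystream S_i, so C_i ⊕ C'_i = P_i ⊕ P'_i and thus P'_i = P_i ⊕ C_i ⊕ C'_i.
P'1: 0b10101010 ⊕ 0b01110010 ⊕ 0b11101100 = 0b00110100.
P'2: 0b11000011 ⊕ 0b11110110 ⊕ 0b01101100 = 0b01011001.
P'3: 0b11111101 ⊕ 0b00111110 ⊕ 0b01110110 = 0b10110101.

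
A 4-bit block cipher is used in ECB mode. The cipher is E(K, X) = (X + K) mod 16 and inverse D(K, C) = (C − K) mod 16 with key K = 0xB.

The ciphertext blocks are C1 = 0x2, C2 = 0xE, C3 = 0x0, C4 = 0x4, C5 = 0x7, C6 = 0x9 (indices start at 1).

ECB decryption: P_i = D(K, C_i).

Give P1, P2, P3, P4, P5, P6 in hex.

P1 = 0x7, P2 = 0x3, P3 = 0x5, P4 = 0x9, P5 = 0xC, P6 = 0xE

P1: D(K, 0x2) = 0x7.
P2: D(K, 0xE) = 0x3.
P3: D(K, 0x0) = 0x5.
P4: D(K, 0x4) = 0x9.
P5: D(K, 0x7) = 0xC.
P6: D(K, 0x9) = 0xE.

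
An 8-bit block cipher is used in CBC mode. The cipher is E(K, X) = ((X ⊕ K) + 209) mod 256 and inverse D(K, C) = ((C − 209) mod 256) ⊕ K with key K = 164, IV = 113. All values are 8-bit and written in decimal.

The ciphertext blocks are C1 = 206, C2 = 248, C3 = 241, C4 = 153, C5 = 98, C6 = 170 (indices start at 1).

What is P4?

CBC decryption: P_i = D(K, C_i) ⊕ C_{i−1}, with C_{0} = IV.
P4: D(K, 153) = 108; 108 ⊕ 241 = 157.

P4 = 157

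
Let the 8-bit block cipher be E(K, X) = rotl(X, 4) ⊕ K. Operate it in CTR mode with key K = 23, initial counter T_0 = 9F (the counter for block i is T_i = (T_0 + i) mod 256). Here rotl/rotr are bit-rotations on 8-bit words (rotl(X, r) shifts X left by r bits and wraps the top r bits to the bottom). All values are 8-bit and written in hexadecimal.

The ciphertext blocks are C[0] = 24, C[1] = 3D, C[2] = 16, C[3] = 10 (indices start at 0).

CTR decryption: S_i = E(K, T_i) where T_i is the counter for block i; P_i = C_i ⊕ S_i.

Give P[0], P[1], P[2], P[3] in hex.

P[0] = FE, P[1] = 14, P[2] = 2F, P[3] = 19

P[0]: T = 9F, S = E(K, T) = DA; 24 ⊕ DA = FE.
P[1]: T = A0, S = E(K, T) = 29; 3D ⊕ 29 = 14.
P[2]: T = A1, S = E(K, T) = 39; 16 ⊕ 39 = 2F.
P[3]: T = A2, S = E(K, T) = 09; 10 ⊕ 09 = 19.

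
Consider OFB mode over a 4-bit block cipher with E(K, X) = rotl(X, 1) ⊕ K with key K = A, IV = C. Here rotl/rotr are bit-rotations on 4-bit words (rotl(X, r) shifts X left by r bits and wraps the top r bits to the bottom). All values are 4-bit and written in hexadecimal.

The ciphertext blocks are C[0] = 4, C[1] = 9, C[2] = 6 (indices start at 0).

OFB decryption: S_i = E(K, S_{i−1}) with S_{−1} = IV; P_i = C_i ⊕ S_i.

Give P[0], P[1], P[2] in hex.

P[0]: S = E(K, C) = 3; 4 ⊕ 3 = 7.
P[1]: S = E(K, 3) = C; 9 ⊕ C = 5.
P[2]: S = E(K, C) = 3; 6 ⊕ 3 = 5.

P[0] = 7, P[1] = 5, P[2] = 5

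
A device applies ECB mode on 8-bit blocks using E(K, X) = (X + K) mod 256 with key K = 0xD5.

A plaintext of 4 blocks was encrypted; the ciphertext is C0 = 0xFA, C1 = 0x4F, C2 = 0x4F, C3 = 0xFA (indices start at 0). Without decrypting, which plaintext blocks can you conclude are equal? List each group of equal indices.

ECB encrypts each block independently with the same key, so equal ciphertext blocks imply equal plaintext blocks.
C0 = C3 = 0xFA, so P0 = P3.
C1 = C2 = 0x4F, so P1 = P2.

P0 = P3; P1 = P2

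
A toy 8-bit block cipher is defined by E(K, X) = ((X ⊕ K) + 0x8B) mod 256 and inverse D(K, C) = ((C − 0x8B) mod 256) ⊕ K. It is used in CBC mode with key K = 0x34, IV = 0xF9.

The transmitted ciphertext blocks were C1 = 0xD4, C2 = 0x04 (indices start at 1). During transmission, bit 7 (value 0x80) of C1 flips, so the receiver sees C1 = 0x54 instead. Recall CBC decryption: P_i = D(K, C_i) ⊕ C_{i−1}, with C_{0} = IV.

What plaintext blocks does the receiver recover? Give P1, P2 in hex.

P1 = 0x04, P2 = 0x19

Only C1 changed, to 0x54. In CBC, a change in C_i garbles P_i and flips the same bit in P_{i+1}. Decrypting the received ciphertext:
P1: D(K, 0x54) = 0xFD; 0xFD ⊕ 0xF9 = 0x04.
P2: D(K, 0x04) = 0x4D; 0x4D ⊕ 0x54 = 0x19.
Blocks that differ from the original plaintext: P1, P2.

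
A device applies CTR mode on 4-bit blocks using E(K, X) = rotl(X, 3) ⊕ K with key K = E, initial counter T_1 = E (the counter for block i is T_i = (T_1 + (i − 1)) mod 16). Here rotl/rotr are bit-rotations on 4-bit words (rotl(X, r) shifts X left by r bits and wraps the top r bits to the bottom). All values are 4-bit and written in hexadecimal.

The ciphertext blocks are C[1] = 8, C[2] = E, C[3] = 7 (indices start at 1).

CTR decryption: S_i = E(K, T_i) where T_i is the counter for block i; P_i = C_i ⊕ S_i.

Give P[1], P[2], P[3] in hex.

P[1] = 1, P[2] = F, P[3] = 9

P[1]: T = E, S = E(K, T) = 9; 8 ⊕ 9 = 1.
P[2]: T = F, S = E(K, T) = 1; E ⊕ 1 = F.
P[3]: T = 0, S = E(K, T) = E; 7 ⊕ E = 9.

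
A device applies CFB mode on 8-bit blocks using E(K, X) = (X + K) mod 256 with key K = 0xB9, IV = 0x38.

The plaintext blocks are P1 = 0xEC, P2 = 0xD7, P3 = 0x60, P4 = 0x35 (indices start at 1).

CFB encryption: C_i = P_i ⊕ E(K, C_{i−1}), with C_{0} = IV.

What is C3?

C1: E(K, 0x38) = 0xF1; 0xEC ⊕ 0xF1 = 0x1D.
C2: E(K, 0x1D) = 0xD6; 0xD7 ⊕ 0xD6 = 0x01.
C3: E(K, 0x01) = 0xBA; 0x60 ⊕ 0xBA = 0xDA.

C3 = 0xDA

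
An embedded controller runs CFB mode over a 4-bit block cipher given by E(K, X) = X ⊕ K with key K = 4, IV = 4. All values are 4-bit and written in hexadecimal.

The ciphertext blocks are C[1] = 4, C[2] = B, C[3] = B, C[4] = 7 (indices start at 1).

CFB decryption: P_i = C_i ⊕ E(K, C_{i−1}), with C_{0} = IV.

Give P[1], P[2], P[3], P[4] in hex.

P[1] = 4, P[2] = B, P[3] = 4, P[4] = 8

P[1]: E(K, 4) = 0; 4 ⊕ 0 = 4.
P[2]: E(K, 4) = 0; B ⊕ 0 = B.
P[3]: E(K, B) = F; B ⊕ F = 4.
P[4]: E(K, B) = F; 7 ⊕ F = 8.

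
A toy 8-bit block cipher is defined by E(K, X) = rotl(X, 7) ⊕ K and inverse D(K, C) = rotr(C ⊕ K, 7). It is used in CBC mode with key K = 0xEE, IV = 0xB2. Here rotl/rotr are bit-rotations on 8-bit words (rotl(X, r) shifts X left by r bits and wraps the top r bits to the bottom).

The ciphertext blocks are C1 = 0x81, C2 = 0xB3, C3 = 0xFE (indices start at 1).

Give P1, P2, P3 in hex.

CBC decryption: P_i = D(K, C_i) ⊕ C_{i−1}, with C_{0} = IV.
P1: D(K, 0x81) = 0xDE; 0xDE ⊕ 0xB2 = 0x6C.
P2: D(K, 0xB3) = 0xBA; 0xBA ⊕ 0x81 = 0x3B.
P3: D(K, 0xFE) = 0x20; 0x20 ⊕ 0xB3 = 0x93.

P1 = 0x6C, P2 = 0x3B, P3 = 0x93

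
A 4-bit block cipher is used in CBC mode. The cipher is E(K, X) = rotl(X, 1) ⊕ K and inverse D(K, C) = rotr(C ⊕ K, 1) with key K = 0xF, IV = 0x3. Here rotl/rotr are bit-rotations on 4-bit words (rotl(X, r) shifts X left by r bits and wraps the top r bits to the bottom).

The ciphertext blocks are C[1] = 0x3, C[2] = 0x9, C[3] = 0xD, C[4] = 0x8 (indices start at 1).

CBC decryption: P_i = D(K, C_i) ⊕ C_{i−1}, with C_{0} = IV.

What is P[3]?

P[3]: D(K, 0xD) = 0x1; 0x1 ⊕ 0x9 = 0x8.

P[3] = 0x8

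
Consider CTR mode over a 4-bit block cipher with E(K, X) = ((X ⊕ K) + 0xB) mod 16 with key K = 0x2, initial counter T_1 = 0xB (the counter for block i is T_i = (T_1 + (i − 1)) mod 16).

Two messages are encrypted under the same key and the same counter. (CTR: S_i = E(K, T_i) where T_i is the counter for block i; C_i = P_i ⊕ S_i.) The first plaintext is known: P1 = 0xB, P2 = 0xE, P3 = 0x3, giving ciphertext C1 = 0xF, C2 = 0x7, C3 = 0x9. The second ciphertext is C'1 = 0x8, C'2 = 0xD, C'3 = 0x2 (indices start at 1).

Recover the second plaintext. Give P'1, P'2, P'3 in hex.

P'1 = 0xC, P'2 = 0x4, P'3 = 0x8

In CTR with a reused counter, both messages share the same keystream S_i, so C_i ⊕ C'_i = P_i ⊕ P'_i and thus P'_i = P_i ⊕ C_i ⊕ C'_i.
P'1: 0xB ⊕ 0xF ⊕ 0x8 = 0xC.
P'2: 0xE ⊕ 0x7 ⊕ 0xD = 0x4.
P'3: 0x3 ⊕ 0x9 ⊕ 0x2 = 0x8.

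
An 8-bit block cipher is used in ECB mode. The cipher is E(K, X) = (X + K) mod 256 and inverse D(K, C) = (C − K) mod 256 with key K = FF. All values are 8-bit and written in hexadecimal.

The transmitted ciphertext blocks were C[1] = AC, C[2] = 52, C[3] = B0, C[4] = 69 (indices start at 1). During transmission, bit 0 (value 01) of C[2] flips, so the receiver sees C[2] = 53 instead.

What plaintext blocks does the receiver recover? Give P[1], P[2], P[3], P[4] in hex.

P[1] = AD, P[2] = 54, P[3] = B1, P[4] = 6A

ECB decryption: P_i = D(K, C_i).
Only C[2] changed, to 53. In ECB, a change in C_i affects only P_i. Decrypting the received ciphertext:
P[1]: D(K, AC) = AD.
P[2]: D(K, 53) = 54.
P[3]: D(K, B0) = B1.
P[4]: D(K, 69) = 6A.
Blocks that differ from the original plaintext: P[2].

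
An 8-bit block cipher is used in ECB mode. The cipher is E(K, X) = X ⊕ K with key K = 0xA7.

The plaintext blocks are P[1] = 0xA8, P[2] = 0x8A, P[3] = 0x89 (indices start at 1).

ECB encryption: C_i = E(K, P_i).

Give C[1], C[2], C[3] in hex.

C[1] = 0x0F, C[2] = 0x2D, C[3] = 0x2E

C[1]: E(K, 0xA8) = 0x0F.
C[2]: E(K, 0x8A) = 0x2D.
C[3]: E(K, 0x89) = 0x2E.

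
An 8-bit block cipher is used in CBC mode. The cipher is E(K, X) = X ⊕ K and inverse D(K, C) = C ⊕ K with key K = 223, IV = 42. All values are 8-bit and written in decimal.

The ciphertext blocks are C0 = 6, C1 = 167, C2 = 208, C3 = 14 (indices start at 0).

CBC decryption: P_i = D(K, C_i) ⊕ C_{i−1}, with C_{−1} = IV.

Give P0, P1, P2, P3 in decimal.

P0 = 243, P1 = 126, P2 = 168, P3 = 1

P0: D(K, 6) = 217; 217 ⊕ 42 = 243.
P1: D(K, 167) = 120; 120 ⊕ 6 = 126.
P2: D(K, 208) = 15; 15 ⊕ 167 = 168.
P3: D(K, 14) = 209; 209 ⊕ 208 = 1.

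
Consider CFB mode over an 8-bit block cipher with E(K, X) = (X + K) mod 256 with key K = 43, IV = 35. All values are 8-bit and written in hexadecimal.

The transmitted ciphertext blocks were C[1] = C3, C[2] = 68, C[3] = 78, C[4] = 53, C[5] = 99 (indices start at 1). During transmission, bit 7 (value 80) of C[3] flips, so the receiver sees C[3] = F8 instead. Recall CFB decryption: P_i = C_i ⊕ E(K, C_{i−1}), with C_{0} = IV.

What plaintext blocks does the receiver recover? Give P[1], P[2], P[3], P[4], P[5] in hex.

P[1] = BB, P[2] = 6E, P[3] = 53, P[4] = 68, P[5] = 0F

Only C[3] changed, to F8. In CFB, a change in C_i flips the same bit in P_i and garbles P_{i+1}. Decrypting the received ciphertext:
P[1]: E(K, 35) = 78; C3 ⊕ 78 = BB.
P[2]: E(K, C3) = 06; 68 ⊕ 06 = 6E.
P[3]: E(K, 68) = AB; F8 ⊕ AB = 53.
P[4]: E(K, F8) = 3B; 53 ⊕ 3B = 68.
P[5]: E(K, 53) = 96; 99 ⊕ 96 = 0F.
Blocks that differ from the original plaintext: P[3], P[4].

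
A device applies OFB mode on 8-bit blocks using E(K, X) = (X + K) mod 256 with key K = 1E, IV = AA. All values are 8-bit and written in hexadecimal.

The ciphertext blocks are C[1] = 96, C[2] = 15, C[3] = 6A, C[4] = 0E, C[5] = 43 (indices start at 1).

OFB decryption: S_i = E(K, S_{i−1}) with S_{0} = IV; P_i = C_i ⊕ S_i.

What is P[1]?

P[1] = 5E

P[1]: S = E(K, AA) = C8; 96 ⊕ C8 = 5E.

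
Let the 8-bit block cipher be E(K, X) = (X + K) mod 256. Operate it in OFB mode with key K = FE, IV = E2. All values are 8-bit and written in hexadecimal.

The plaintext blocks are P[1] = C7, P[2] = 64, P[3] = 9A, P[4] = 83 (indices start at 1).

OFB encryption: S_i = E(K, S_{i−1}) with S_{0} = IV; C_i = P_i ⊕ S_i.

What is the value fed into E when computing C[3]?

C[1]: S = E(K, E2) = E0; C7 ⊕ E0 = 27.
C[2]: S = E(K, E0) = DE; 64 ⊕ DE = BA.
C[3]: S = E(K, DE) = DC; 9A ⊕ DC = 46.
So the input to E for block [3] is DE.

DE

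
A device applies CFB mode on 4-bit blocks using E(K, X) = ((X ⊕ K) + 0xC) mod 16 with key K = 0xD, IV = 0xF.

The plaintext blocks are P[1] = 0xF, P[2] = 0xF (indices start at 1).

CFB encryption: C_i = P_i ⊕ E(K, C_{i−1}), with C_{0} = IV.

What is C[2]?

C[2] = 0x7

C[1]: E(K, 0xF) = 0xE; 0xF ⊕ 0xE = 0x1.
C[2]: E(K, 0x1) = 0x8; 0xF ⊕ 0x8 = 0x7.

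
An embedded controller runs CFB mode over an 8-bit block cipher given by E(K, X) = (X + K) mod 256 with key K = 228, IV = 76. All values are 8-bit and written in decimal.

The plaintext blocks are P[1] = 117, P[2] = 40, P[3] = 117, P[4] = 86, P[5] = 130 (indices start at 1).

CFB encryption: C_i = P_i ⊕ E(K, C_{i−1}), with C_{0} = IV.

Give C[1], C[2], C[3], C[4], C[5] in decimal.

C[1] = 69, C[2] = 1, C[3] = 144, C[4] = 34, C[5] = 132

C[1]: E(K, 76) = 48; 117 ⊕ 48 = 69.
C[2]: E(K, 69) = 41; 40 ⊕ 41 = 1.
C[3]: E(K, 1) = 229; 117 ⊕ 229 = 144.
C[4]: E(K, 144) = 116; 86 ⊕ 116 = 34.
C[5]: E(K, 34) = 6; 130 ⊕ 6 = 132.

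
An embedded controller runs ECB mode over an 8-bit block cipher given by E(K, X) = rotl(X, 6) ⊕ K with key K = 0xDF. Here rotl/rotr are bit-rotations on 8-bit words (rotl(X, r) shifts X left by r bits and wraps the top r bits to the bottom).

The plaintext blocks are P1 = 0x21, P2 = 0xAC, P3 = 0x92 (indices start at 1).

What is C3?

ECB encryption: C_i = E(K, P_i).
C3: E(K, 0x92) = 0x7B.

C3 = 0x7B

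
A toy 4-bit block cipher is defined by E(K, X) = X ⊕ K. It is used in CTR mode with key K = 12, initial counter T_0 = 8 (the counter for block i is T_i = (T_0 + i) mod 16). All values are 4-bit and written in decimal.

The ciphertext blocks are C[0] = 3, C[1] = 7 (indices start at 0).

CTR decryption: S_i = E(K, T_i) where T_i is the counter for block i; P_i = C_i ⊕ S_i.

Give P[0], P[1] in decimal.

P[0] = 7, P[1] = 2

P[0]: T = 8, S = E(K, T) = 4; 3 ⊕ 4 = 7.
P[1]: T = 9, S = E(K, T) = 5; 7 ⊕ 5 = 2.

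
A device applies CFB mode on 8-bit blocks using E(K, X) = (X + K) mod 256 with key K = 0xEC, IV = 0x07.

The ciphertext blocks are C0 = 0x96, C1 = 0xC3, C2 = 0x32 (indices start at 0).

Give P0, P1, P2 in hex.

CFB decryption: P_i = C_i ⊕ E(K, C_{i−1}), with C_{−1} = IV.
P0: E(K, 0x07) = 0xF3; 0x96 ⊕ 0xF3 = 0x65.
P1: E(K, 0x96) = 0x82; 0xC3 ⊕ 0x82 = 0x41.
P2: E(K, 0xC3) = 0xAF; 0x32 ⊕ 0xAF = 0x9D.

P0 = 0x65, P1 = 0x41, P2 = 0x9D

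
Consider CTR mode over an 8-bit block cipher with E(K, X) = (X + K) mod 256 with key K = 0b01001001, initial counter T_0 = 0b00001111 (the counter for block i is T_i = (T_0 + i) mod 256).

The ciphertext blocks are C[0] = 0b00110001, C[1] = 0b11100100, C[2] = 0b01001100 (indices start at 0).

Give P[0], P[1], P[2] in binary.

CTR decryption: S_i = E(K, T_i) where T_i is the counter for block i; P_i = C_i ⊕ S_i.
P[0]: T = 0b00001111, S = E(K, T) = 0b01011000; 0b00110001 ⊕ 0b01011000 = 0b01101001.
P[1]: T = 0b00010000, S = E(K, T) = 0b01011001; 0b11100100 ⊕ 0b01011001 = 0b10111101.
P[2]: T = 0b00010001, S = E(K, T) = 0b01011010; 0b01001100 ⊕ 0b01011010 = 0b00010110.

P[0] = 0b01101001, P[1] = 0b10111101, P[2] = 0b00010110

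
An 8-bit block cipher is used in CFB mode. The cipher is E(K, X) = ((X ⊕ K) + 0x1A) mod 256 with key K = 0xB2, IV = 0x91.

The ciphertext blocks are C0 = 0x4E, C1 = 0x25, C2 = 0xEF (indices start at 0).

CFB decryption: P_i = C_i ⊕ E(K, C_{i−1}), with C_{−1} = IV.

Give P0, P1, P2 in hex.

P0 = 0x73, P1 = 0x33, P2 = 0x5E

P0: E(K, 0x91) = 0x3D; 0x4E ⊕ 0x3D = 0x73.
P1: E(K, 0x4E) = 0x16; 0x25 ⊕ 0x16 = 0x33.
P2: E(K, 0x25) = 0xB1; 0xEF ⊕ 0xB1 = 0x5E.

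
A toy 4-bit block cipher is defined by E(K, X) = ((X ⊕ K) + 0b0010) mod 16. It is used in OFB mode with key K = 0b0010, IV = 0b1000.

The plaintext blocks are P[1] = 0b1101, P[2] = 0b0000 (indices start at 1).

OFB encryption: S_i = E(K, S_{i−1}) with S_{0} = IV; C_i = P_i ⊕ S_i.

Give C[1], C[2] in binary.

C[1]: S = E(K, 0b1000) = 0b1100; 0b1101 ⊕ 0b1100 = 0b0001.
C[2]: S = E(K, 0b1100) = 0b0000; 0b0000 ⊕ 0b0000 = 0b0000.

C[1] = 0b0001, C[2] = 0b0000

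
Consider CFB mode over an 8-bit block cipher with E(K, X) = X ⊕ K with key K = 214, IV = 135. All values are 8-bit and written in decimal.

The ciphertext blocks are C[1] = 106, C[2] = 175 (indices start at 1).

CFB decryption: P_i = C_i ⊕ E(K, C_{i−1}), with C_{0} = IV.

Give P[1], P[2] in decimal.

P[1] = 59, P[2] = 19

P[1]: E(K, 135) = 81; 106 ⊕ 81 = 59.
P[2]: E(K, 106) = 188; 175 ⊕ 188 = 19.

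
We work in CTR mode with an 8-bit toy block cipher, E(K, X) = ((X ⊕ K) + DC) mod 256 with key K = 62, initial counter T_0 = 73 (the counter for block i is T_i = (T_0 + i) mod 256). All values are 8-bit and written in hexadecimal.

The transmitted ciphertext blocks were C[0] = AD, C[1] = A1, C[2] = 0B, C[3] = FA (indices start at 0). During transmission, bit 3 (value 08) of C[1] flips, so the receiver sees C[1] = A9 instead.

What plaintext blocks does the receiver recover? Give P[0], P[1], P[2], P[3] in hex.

CTR decryption: S_i = E(K, T_i) where T_i is the counter for block i; P_i = C_i ⊕ S_i.
Only C[1] changed, to A9. In CTR, a change in C_i flips the same bit in P_i only; the keystream is unaffected. Decrypting the received ciphertext:
P[0]: T = 73, S = E(K, T) = ED; AD ⊕ ED = 40.
P[1]: T = 74, S = E(K, T) = F2; A9 ⊕ F2 = 5B.
P[2]: T = 75, S = E(K, T) = F3; 0B ⊕ F3 = F8.
P[3]: T = 76, S = E(K, T) = F0; FA ⊕ F0 = 0A.
Blocks that differ from the original plaintext: P[1].

P[0] = 40, P[1] = 5B, P[2] = F8, P[3] = 0A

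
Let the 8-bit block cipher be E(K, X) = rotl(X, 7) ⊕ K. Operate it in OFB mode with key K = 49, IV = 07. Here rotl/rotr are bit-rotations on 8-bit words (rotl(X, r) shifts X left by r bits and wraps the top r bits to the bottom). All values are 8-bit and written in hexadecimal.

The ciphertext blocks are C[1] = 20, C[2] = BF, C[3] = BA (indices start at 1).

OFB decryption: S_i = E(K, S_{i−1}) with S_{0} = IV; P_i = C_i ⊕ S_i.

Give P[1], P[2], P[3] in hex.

P[1] = EA, P[2] = 93, P[3] = E5

P[1]: S = E(K, 07) = CA; 20 ⊕ CA = EA.
P[2]: S = E(K, CA) = 2C; BF ⊕ 2C = 93.
P[3]: S = E(K, 2C) = 5F; BA ⊕ 5F = E5.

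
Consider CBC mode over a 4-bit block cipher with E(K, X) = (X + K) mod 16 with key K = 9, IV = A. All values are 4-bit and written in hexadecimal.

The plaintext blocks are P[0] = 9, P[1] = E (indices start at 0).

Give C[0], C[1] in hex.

CBC encryption: C_i = E(K, P_i ⊕ C_{i−1}), with C_{−1} = IV.
C[0]: P[0] ⊕ A = 3; E(K, 3) = C.
C[1]: P[1] ⊕ C = 2; E(K, 2) = B.

C[0] = C, C[1] = B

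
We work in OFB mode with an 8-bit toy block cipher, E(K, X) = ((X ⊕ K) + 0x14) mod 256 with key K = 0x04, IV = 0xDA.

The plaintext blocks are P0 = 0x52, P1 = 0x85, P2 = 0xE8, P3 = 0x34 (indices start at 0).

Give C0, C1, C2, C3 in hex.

C0 = 0xA0, C1 = 0x8F, C2 = 0xCA, C3 = 0x0E

OFB encryption: S_i = E(K, S_{i−1}) with S_{−1} = IV; C_i = P_i ⊕ S_i.
C0: S = E(K, 0xDA) = 0xF2; 0x52 ⊕ 0xF2 = 0xA0.
C1: S = E(K, 0xF2) = 0x0A; 0x85 ⊕ 0x0A = 0x8F.
C2: S = E(K, 0x0A) = 0x22; 0xE8 ⊕ 0x22 = 0xCA.
C3: S = E(K, 0x22) = 0x3A; 0x34 ⊕ 0x3A = 0x0E.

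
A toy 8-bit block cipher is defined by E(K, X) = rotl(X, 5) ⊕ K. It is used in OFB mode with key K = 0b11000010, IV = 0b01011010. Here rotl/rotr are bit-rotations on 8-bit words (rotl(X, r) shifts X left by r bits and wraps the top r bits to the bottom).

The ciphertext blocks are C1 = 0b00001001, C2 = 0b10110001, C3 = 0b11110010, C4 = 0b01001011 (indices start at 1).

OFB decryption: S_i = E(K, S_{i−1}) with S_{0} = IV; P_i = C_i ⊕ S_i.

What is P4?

P1: S = E(K, 0b01011010) = 0b10001001; 0b00001001 ⊕ 0b10001001 = 0b10000000.
P2: S = E(K, 0b10001001) = 0b11110011; 0b10110001 ⊕ 0b11110011 = 0b01000010.
P3: S = E(K, 0b11110011) = 0b10111100; 0b11110010 ⊕ 0b10111100 = 0b01001110.
P4: S = E(K, 0b10111100) = 0b01010101; 0b01001011 ⊕ 0b01010101 = 0b00011110.

P4 = 0b00011110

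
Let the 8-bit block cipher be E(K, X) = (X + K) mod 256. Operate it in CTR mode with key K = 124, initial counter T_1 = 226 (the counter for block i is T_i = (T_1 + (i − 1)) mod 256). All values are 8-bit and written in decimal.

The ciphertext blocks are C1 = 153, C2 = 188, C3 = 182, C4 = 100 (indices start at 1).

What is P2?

CTR decryption: S_i = E(K, T_i) where T_i is the counter for block i; P_i = C_i ⊕ S_i.
P2: T = 227, S = E(K, T) = 95; 188 ⊕ 95 = 227.

P2 = 227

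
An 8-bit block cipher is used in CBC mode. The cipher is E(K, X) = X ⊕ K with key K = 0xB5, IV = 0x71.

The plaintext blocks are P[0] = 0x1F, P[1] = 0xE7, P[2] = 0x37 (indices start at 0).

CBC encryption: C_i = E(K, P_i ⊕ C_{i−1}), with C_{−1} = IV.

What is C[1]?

C[0]: P[0] ⊕ 0x71 = 0x6E; E(K, 0x6E) = 0xDB.
C[1]: P[1] ⊕ 0xDB = 0x3C; E(K, 0x3C) = 0x89.

C[1] = 0x89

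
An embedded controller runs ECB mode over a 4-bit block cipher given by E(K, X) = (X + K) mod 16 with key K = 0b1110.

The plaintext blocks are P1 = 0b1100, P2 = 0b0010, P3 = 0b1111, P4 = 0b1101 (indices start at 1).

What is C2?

C2 = 0b0000

ECB encryption: C_i = E(K, P_i).
C2: E(K, 0b0010) = 0b0000.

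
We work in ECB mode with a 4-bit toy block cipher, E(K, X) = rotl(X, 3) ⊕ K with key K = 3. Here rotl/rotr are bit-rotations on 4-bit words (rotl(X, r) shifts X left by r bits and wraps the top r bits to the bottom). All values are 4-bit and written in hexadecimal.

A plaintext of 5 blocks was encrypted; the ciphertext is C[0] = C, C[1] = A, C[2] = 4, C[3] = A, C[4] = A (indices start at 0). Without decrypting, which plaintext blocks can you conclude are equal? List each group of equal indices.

P[1] = P[3] = P[4]

ECB encrypts each block independently with the same key, so equal ciphertext blocks imply equal plaintext blocks.
C[1] = C[3] = C[4] = A, so P[1] = P[3] = P[4].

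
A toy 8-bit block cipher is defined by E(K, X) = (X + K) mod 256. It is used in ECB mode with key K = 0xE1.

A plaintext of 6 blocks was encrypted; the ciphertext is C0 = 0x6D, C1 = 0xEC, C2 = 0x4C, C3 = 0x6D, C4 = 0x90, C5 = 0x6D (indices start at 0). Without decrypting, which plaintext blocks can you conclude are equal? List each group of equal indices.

ECB encrypts each block independently with the same key, so equal ciphertext blocks imply equal plaintext blocks.
C0 = C3 = C5 = 0x6D, so P0 = P3 = P5.

P0 = P3 = P5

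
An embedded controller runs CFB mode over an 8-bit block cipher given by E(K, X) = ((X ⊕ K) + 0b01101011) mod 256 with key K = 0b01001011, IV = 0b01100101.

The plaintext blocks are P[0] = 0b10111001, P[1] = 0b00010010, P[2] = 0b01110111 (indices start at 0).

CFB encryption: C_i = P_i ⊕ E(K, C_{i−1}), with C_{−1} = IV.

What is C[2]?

C[0]: E(K, 0b01100101) = 0b10011001; 0b10111001 ⊕ 0b10011001 = 0b00100000.
C[1]: E(K, 0b00100000) = 0b11010110; 0b00010010 ⊕ 0b11010110 = 0b11000100.
C[2]: E(K, 0b11000100) = 0b11111010; 0b01110111 ⊕ 0b11111010 = 0b10001101.

C[2] = 0b10001101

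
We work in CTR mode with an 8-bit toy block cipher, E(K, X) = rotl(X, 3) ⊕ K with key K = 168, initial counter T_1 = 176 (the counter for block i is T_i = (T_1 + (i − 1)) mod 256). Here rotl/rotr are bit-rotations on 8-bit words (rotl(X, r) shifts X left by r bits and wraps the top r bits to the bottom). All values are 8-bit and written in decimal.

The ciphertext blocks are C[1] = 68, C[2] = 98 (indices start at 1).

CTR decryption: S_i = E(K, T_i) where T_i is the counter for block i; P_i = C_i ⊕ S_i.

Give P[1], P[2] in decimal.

P[1] = 105, P[2] = 71

P[1]: T = 176, S = E(K, T) = 45; 68 ⊕ 45 = 105.
P[2]: T = 177, S = E(K, T) = 37; 98 ⊕ 37 = 71.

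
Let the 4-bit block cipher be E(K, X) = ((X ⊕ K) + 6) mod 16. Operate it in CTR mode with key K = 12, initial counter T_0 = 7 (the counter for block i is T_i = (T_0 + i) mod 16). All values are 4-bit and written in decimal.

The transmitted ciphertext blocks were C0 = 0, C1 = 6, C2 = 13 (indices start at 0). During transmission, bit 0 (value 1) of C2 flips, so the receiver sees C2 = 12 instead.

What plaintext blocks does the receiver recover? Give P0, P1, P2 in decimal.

CTR decryption: S_i = E(K, T_i) where T_i is the counter for block i; P_i = C_i ⊕ S_i.
Only C2 changed, to 12. In CTR, a change in C_i flips the same bit in P_i only; the keystream is unaffected. Decrypting the received ciphertext:
P0: T = 7, S = E(K, T) = 1; 0 ⊕ 1 = 1.
P1: T = 8, S = E(K, T) = 10; 6 ⊕ 10 = 12.
P2: T = 9, S = E(K, T) = 11; 12 ⊕ 11 = 7.
Blocks that differ from the original plaintext: P2.

P0 = 1, P1 = 12, P2 = 7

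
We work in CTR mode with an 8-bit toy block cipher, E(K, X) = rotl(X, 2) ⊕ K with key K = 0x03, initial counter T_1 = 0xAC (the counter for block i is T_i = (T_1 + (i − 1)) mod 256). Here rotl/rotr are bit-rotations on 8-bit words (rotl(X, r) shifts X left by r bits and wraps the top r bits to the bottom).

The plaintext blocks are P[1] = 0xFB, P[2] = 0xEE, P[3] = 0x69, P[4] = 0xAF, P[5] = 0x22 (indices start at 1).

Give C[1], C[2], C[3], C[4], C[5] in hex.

C[1] = 0x4A, C[2] = 0x5B, C[3] = 0xD0, C[4] = 0x12, C[5] = 0xE3

CTR encryption: S_i = E(K, T_i) where T_i is the counter for block i; C_i = P_i ⊕ S_i.
C[1]: T = 0xAC, S = E(K, T) = 0xB1; 0xFB ⊕ 0xB1 = 0x4A.
C[2]: T = 0xAD, S = E(K, T) = 0xB5; 0xEE ⊕ 0xB5 = 0x5B.
C[3]: T = 0xAE, S = E(K, T) = 0xB9; 0x69 ⊕ 0xB9 = 0xD0.
C[4]: T = 0xAF, S = E(K, T) = 0xBD; 0xAF ⊕ 0xBD = 0x12.
C[5]: T = 0xB0, S = E(K, T) = 0xC1; 0x22 ⊕ 0xC1 = 0xE3.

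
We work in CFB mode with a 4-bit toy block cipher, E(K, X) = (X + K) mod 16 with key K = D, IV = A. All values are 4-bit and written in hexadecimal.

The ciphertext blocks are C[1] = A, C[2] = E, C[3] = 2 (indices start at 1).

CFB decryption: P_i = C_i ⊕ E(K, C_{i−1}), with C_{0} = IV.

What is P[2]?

P[2]: E(K, A) = 7; E ⊕ 7 = 9.

P[2] = 9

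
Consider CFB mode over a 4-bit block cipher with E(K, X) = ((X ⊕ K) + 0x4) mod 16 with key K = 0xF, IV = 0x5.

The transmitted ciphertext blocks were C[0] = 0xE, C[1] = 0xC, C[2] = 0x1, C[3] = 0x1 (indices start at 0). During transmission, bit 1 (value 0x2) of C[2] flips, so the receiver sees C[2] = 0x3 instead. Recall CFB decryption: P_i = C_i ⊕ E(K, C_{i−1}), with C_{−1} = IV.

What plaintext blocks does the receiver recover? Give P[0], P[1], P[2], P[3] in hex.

Only C[2] changed, to 0x3. In CFB, a change in C_i flips the same bit in P_i and garbles P_{i+1}. Decrypting the received ciphertext:
P[0]: E(K, 0x5) = 0xE; 0xE ⊕ 0xE = 0x0.
P[1]: E(K, 0xE) = 0x5; 0xC ⊕ 0x5 = 0x9.
P[2]: E(K, 0xC) = 0x7; 0x3 ⊕ 0x7 = 0x4.
P[3]: E(K, 0x3) = 0x0; 0x1 ⊕ 0x0 = 0x1.
Blocks that differ from the original plaintext: P[2], P[3].

P[0] = 0x0, P[1] = 0x9, P[2] = 0x4, P[3] = 0x1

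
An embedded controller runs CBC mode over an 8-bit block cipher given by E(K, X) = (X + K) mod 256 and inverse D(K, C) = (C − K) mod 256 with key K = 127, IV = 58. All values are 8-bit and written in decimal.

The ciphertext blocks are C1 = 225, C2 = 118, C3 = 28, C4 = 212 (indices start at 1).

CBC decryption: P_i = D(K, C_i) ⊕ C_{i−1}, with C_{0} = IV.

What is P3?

P3 = 235

P3: D(K, 28) = 157; 157 ⊕ 118 = 235.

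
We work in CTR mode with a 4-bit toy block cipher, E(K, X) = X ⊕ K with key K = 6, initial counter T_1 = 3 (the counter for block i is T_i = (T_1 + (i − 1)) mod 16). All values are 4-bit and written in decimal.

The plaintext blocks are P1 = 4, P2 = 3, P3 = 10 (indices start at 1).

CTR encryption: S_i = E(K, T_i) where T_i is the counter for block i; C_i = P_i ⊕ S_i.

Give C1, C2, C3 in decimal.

C1 = 1, C2 = 1, C3 = 9

C1: T = 3, S = E(K, T) = 5; 4 ⊕ 5 = 1.
C2: T = 4, S = E(K, T) = 2; 3 ⊕ 2 = 1.
C3: T = 5, S = E(K, T) = 3; 10 ⊕ 3 = 9.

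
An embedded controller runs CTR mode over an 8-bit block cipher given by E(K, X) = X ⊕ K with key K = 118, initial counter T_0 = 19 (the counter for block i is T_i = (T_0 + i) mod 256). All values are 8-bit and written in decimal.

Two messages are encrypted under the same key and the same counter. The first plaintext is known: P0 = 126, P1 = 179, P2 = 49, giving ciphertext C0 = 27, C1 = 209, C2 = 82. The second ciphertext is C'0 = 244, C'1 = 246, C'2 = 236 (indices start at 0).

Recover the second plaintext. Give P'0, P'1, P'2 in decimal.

In CTR with a reused counter, both messages share the same keystream S_i, so C_i ⊕ C'_i = P_i ⊕ P'_i and thus P'_i = P_i ⊕ C_i ⊕ C'_i.
P'0: 126 ⊕ 27 ⊕ 244 = 145.
P'1: 179 ⊕ 209 ⊕ 246 = 148.
P'2: 49 ⊕ 82 ⊕ 236 = 143.

P'0 = 145, P'1 = 148, P'2 = 143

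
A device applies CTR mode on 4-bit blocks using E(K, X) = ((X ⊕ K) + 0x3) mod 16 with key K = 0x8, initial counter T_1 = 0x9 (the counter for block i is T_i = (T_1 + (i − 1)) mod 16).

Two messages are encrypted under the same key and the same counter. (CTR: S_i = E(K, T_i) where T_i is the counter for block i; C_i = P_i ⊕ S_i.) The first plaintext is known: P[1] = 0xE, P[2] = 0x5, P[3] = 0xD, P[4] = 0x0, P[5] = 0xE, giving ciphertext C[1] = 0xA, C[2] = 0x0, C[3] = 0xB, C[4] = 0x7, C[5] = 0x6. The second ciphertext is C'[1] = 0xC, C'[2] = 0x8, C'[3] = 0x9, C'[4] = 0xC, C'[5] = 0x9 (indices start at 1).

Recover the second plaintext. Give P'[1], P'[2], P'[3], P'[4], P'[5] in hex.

P'[1] = 0x8, P'[2] = 0xD, P'[3] = 0xF, P'[4] = 0xB, P'[5] = 0x1

In CTR with a reused counter, both messages share the same keystream S_i, so C_i ⊕ C'_i = P_i ⊕ P'_i and thus P'_i = P_i ⊕ C_i ⊕ C'_i.
P'[1]: 0xE ⊕ 0xA ⊕ 0xC = 0x8.
P'[2]: 0x5 ⊕ 0x0 ⊕ 0x8 = 0xD.
P'[3]: 0xD ⊕ 0xB ⊕ 0x9 = 0xF.
P'[4]: 0x0 ⊕ 0x7 ⊕ 0xC = 0xB.
P'[5]: 0xE ⊕ 0x6 ⊕ 0x9 = 0x1.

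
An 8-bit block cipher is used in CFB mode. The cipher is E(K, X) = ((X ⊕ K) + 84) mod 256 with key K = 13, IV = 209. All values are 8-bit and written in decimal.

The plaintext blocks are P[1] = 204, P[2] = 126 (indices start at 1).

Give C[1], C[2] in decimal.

C[1] = 252, C[2] = 59

CFB encryption: C_i = P_i ⊕ E(K, C_{i−1}), with C_{0} = IV.
C[1]: E(K, 209) = 48; 204 ⊕ 48 = 252.
C[2]: E(K, 252) = 69; 126 ⊕ 69 = 59.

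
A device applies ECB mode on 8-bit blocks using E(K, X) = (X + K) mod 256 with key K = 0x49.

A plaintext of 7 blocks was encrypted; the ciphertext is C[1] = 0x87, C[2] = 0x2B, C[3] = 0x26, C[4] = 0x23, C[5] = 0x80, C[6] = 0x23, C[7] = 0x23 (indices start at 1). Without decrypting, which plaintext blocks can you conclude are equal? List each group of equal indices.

ECB encrypts each block independently with the same key, so equal ciphertext blocks imply equal plaintext blocks.
C[4] = C[6] = C[7] = 0x23, so P[4] = P[6] = P[7].

P[4] = P[6] = P[7]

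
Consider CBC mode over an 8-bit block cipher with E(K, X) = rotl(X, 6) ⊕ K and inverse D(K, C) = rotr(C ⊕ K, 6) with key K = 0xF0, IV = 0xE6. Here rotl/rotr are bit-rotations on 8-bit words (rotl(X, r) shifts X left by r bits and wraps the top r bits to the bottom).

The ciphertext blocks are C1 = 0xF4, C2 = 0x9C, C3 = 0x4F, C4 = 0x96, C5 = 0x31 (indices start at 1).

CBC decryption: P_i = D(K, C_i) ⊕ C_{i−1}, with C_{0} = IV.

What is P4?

P4 = 0xD6

P4: D(K, 0x96) = 0x99; 0x99 ⊕ 0x4F = 0xD6.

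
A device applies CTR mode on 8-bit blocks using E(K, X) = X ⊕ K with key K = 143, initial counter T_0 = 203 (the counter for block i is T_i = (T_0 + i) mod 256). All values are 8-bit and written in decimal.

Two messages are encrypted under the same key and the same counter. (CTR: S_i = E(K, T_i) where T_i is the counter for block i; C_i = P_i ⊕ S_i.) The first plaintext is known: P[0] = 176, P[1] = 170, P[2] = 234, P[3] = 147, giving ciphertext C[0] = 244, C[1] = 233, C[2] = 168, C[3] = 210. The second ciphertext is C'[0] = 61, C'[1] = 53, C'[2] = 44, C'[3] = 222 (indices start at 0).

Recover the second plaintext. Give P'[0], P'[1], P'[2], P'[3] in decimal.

P'[0] = 121, P'[1] = 118, P'[2] = 110, P'[3] = 159

In CTR with a reused counter, both messages share the same keystream S_i, so C_i ⊕ C'_i = P_i ⊕ P'_i and thus P'_i = P_i ⊕ C_i ⊕ C'_i.
P'[0]: 176 ⊕ 244 ⊕ 61 = 121.
P'[1]: 170 ⊕ 233 ⊕ 53 = 118.
P'[2]: 234 ⊕ 168 ⊕ 44 = 110.
P'[3]: 147 ⊕ 210 ⊕ 222 = 159.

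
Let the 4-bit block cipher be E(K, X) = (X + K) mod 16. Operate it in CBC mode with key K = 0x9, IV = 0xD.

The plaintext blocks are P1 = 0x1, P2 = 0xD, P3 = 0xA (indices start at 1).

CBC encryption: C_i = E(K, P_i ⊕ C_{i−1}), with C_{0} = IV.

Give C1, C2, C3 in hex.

C1: P1 ⊕ 0xD = 0xC; E(K, 0xC) = 0x5.
C2: P2 ⊕ 0x5 = 0x8; E(K, 0x8) = 0x1.
C3: P3 ⊕ 0x1 = 0xB; E(K, 0xB) = 0x4.

C1 = 0x5, C2 = 0x1, C3 = 0x4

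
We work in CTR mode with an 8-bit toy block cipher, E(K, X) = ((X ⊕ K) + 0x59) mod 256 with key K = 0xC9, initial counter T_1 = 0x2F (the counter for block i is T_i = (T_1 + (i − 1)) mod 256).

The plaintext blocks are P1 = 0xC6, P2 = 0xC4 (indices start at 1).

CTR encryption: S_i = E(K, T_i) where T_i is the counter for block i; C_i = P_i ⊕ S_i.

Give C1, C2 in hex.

C1 = 0xF9, C2 = 0x96

C1: T = 0x2F, S = E(K, T) = 0x3F; 0xC6 ⊕ 0x3F = 0xF9.
C2: T = 0x30, S = E(K, T) = 0x52; 0xC4 ⊕ 0x52 = 0x96.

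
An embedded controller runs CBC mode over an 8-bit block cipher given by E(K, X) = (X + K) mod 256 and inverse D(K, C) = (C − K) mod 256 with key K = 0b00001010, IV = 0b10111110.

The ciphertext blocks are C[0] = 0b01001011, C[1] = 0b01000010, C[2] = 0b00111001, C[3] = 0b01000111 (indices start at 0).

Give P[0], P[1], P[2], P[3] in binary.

P[0] = 0b11111111, P[1] = 0b01110011, P[2] = 0b01101101, P[3] = 0b00000100

CBC decryption: P_i = D(K, C_i) ⊕ C_{i−1}, with C_{−1} = IV.
P[0]: D(K, 0b01001011) = 0b01000001; 0b01000001 ⊕ 0b10111110 = 0b11111111.
P[1]: D(K, 0b01000010) = 0b00111000; 0b00111000 ⊕ 0b01001011 = 0b01110011.
P[2]: D(K, 0b00111001) = 0b00101111; 0b00101111 ⊕ 0b01000010 = 0b01101101.
P[3]: D(K, 0b01000111) = 0b00111101; 0b00111101 ⊕ 0b00111001 = 0b00000100.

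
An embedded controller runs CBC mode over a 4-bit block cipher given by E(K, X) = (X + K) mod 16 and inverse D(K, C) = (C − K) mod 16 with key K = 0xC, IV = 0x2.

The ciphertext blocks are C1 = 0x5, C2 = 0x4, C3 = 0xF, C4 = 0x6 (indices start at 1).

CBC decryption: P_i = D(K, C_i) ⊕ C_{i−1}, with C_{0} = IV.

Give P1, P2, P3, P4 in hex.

P1: D(K, 0x5) = 0x9; 0x9 ⊕ 0x2 = 0xB.
P2: D(K, 0x4) = 0x8; 0x8 ⊕ 0x5 = 0xD.
P3: D(K, 0xF) = 0x3; 0x3 ⊕ 0x4 = 0x7.
P4: D(K, 0x6) = 0xA; 0xA ⊕ 0xF = 0x5.

P1 = 0xB, P2 = 0xD, P3 = 0x7, P4 = 0x5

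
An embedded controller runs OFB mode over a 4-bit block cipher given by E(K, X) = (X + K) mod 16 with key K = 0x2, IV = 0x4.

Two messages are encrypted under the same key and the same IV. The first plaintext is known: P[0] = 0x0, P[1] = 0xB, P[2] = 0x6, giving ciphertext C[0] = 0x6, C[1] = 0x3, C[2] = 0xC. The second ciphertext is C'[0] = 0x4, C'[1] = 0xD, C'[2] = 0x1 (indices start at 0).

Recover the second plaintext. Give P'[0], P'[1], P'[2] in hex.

P'[0] = 0x2, P'[1] = 0x5, P'[2] = 0xB

In OFB with a reused IV, both messages share the same keystream S_i, so C_i ⊕ C'_i = P_i ⊕ P'_i and thus P'_i = P_i ⊕ C_i ⊕ C'_i.
P'[0]: 0x0 ⊕ 0x6 ⊕ 0x4 = 0x2.
P'[1]: 0xB ⊕ 0x3 ⊕ 0xD = 0x5.
P'[2]: 0x6 ⊕ 0xC ⊕ 0x1 = 0xB.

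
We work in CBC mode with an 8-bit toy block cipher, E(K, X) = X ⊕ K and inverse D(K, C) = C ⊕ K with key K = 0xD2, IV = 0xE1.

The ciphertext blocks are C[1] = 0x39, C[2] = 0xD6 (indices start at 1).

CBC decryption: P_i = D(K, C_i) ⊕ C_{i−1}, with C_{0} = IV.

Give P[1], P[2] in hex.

P[1]: D(K, 0x39) = 0xEB; 0xEB ⊕ 0xE1 = 0x0A.
P[2]: D(K, 0xD6) = 0x04; 0x04 ⊕ 0x39 = 0x3D.

P[1] = 0x0A, P[2] = 0x3D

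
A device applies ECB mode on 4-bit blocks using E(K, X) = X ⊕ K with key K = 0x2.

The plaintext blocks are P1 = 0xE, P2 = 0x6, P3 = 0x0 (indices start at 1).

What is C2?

ECB encryption: C_i = E(K, P_i).
C2: E(K, 0x6) = 0x4.

C2 = 0x4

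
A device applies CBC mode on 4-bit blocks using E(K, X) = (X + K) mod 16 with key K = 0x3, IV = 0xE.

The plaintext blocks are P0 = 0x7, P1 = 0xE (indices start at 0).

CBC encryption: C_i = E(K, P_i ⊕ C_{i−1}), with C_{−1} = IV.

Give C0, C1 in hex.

C0 = 0xC, C1 = 0x5

C0: P0 ⊕ 0xE = 0x9; E(K, 0x9) = 0xC.
C1: P1 ⊕ 0xC = 0x2; E(K, 0x2) = 0x5.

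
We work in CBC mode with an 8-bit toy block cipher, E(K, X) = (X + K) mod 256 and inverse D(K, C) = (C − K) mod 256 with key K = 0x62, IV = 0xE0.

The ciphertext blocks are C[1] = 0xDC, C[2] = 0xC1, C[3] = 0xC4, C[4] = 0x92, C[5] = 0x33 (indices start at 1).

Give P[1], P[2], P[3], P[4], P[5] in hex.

P[1] = 0x9A, P[2] = 0x83, P[3] = 0xA3, P[4] = 0xF4, P[5] = 0x43

CBC decryption: P_i = D(K, C_i) ⊕ C_{i−1}, with C_{0} = IV.
P[1]: D(K, 0xDC) = 0x7A; 0x7A ⊕ 0xE0 = 0x9A.
P[2]: D(K, 0xC1) = 0x5F; 0x5F ⊕ 0xDC = 0x83.
P[3]: D(K, 0xC4) = 0x62; 0x62 ⊕ 0xC1 = 0xA3.
P[4]: D(K, 0x92) = 0x30; 0x30 ⊕ 0xC4 = 0xF4.
P[5]: D(K, 0x33) = 0xD1; 0xD1 ⊕ 0x92 = 0x43.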